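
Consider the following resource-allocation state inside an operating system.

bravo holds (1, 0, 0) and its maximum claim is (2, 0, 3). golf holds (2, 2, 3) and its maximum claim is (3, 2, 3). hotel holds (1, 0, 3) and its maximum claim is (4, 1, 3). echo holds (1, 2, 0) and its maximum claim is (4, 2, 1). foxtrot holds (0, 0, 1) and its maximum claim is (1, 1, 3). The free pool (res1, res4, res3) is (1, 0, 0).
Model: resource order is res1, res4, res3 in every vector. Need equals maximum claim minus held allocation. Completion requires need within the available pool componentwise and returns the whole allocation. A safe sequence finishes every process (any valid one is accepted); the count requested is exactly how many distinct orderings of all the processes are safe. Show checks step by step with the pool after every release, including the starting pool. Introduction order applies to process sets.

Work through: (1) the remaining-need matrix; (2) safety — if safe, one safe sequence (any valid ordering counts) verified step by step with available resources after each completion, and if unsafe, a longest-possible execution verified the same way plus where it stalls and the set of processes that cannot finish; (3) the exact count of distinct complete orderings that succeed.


(1) Need matrix, components ordered res1, res4, res3:
  bravo: (1, 0, 3)
  golf: (1, 0, 0)
  hotel: (3, 1, 0)
  echo: (3, 0, 1)
  foxtrot: (1, 1, 2)
(2) SAFE — a valid safe sequence is golf, echo, foxtrot, hotel, bravo.
Key observation: at golf the run first touches a limit — (1, 0, 0) against (1, 0, 0), exact on a resource it actually requests.
Check, step by step:
  pool = (1, 0, 0)
  run golf (needs (1, 0, 0), free (1, 0, 0)); after release of (2, 2, 3) the pool is (3, 2, 3)
  run echo (needs (3, 0, 1), free (3, 2, 3)); after release of (1, 2, 0) the pool is (4, 4, 3)
  run foxtrot (needs (1, 1, 2), free (4, 4, 3)); after release of (0, 0, 1) the pool is (4, 4, 4)
  run hotel (needs (3, 1, 0), free (4, 4, 4)); after release of (1, 0, 3) the pool is (5, 4, 7)
  run bravo (needs (1, 0, 3), free (5, 4, 7)); after release of (1, 0, 0) the pool is (6, 4, 7)
(3) Exactly 24 of the possible complete orderings are safe sequences.


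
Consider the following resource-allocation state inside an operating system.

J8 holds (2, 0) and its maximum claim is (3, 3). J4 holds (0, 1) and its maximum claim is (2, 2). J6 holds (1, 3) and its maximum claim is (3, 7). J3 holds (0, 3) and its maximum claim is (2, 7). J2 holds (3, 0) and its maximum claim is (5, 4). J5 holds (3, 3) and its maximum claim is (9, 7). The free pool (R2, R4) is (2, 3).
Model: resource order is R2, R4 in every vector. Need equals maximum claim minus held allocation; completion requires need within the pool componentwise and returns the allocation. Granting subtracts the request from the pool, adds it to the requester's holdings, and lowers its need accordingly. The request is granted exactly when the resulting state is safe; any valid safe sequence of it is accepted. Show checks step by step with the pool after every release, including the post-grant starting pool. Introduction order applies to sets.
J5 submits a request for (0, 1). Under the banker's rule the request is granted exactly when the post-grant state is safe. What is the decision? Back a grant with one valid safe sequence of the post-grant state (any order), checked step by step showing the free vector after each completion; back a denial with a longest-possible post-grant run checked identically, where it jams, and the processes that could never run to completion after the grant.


DENY: after the grant no complete ordering would exist.
Key observation: after J4, J8 the pool peaks at (4, 3), and each blocked process is short somewhere: J6 on R4; J3 on R4; J2 on R4; J5 on R2.
On the post-grant state, J4, J8 is a maximal run — nothing extends it. Walking it through:
  pool = (2, 2)
  run J4 (needs (2, 1), free (2, 2)); after release of (0, 1) the pool is (2, 3)
  run J8 (needs (1, 3), free (2, 3)); after release of (2, 0) the pool is (4, 3)
  blocked: J6 wants (2, 4), pool (4, 3) — not enough R4
  blocked: J3 wants (2, 4), pool (4, 3) — not enough R4
  blocked: J2 wants (2, 4), pool (4, 3) — not enough R4
  blocked: J5 wants (6, 3), pool (4, 3) — not enough R2
Had the request been granted, J6, J3, J2 and J5 could never finish.


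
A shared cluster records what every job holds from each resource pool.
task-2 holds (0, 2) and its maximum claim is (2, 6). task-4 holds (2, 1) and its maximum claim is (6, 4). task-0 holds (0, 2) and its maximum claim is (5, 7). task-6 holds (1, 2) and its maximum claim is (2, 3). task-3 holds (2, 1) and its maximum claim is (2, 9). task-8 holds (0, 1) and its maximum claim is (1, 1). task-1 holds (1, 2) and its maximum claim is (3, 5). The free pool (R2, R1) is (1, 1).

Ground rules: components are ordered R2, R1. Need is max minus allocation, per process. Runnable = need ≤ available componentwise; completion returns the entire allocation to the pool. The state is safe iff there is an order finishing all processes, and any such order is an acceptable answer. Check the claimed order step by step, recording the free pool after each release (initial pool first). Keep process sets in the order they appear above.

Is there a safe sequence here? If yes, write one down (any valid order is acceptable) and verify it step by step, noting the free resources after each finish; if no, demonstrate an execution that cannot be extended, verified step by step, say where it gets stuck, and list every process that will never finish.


SAFE. One safe sequence: task-6, task-1, task-8, task-2, task-3, task-4, task-0.
Key observation: task-6 is the earliest step where a requested resource binds exactly: need (1, 1), pool (1, 1) at its turn.
Check, step by step:
  pool = (1, 1)
  task-6: need (1, 1) fits (1, 1); releases (1, 2), pool now (2, 3)
  task-1: need (2, 3) fits (2, 3); releases (1, 2), pool now (3, 5)
  task-8: need (1, 0) fits (3, 5); releases (0, 1), pool now (3, 6)
  task-2: need (2, 4) fits (3, 6); releases (0, 2), pool now (3, 8)
  task-3: need (0, 8) fits (3, 8); releases (2, 1), pool now (5, 9)
  task-4: need (4, 3) fits (5, 9); releases (2, 1), pool now (7, 10)
  task-0: need (5, 5) fits (7, 10); releases (0, 2), pool now (7, 12)


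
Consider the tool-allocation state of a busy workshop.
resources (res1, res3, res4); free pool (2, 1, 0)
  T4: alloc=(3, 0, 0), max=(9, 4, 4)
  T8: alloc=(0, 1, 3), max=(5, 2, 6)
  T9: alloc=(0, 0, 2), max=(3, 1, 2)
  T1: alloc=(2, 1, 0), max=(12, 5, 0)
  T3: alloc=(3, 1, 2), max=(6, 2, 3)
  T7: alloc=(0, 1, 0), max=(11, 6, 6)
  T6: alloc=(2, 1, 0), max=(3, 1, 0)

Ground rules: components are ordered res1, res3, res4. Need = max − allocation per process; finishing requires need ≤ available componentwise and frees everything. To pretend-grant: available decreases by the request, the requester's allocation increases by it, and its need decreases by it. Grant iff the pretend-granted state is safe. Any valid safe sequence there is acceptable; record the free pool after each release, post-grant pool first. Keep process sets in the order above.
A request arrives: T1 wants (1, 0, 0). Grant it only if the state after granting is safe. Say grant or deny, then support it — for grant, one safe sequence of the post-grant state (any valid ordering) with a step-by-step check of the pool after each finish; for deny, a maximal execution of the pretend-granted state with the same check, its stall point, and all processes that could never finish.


GRANT. The post-grant state is safe; one safe sequence: T6, T9, T3, T8, T4, T1, T7.
Key observation: after the grant the pool drops to (1, 1, 0), which still lets T6 finish first and unwind the rest.
Step-by-step check of the post-grant state:
  pool = (1, 1, 0)
  run T6 (needs (1, 0, 0), free (1, 1, 0)); after release of (2, 1, 0) the pool is (3, 2, 0)
  run T9 (needs (3, 1, 0), free (3, 2, 0)); after release of (0, 0, 2) the pool is (3, 2, 2)
  run T3 (needs (3, 1, 1), free (3, 2, 2)); after release of (3, 1, 2) the pool is (6, 3, 4)
  run T8 (needs (5, 1, 3), free (6, 3, 4)); after release of (0, 1, 3) the pool is (6, 4, 7)
  run T4 (needs (6, 4, 4), free (6, 4, 7)); after release of (3, 0, 0) the pool is (9, 4, 7)
  run T1 (needs (9, 4, 0), free (9, 4, 7)); after release of (3, 1, 0) the pool is (12, 5, 7)
  run T7 (needs (11, 5, 6), free (12, 5, 7)); after release of (0, 1, 0) the pool is (12, 6, 7)


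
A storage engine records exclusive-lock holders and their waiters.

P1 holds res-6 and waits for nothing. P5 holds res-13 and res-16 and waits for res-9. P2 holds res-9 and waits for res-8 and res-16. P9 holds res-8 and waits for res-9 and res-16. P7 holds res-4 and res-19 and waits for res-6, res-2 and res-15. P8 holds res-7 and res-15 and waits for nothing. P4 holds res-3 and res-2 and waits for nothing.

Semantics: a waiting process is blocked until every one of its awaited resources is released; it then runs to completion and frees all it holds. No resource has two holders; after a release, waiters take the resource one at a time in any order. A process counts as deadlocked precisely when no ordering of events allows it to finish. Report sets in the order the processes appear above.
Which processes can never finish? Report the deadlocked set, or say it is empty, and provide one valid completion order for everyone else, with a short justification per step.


Deadlocked: P5, P2 and P9.
Key observation: the wait chain closes on itself along P5 -> P2 -> P5; P9 is caught in further circular waits.
The rest can finish in the order P8, P1, P4, P7.
Walking it through:
  run P8 (it waits on nothing); releases res-7 and res-15
  run P1 (it waits on nothing); releases res-6
  run P4 (it waits on nothing); releases res-3 and res-2
  run P7 (all its waits — res-6, res-2 and res-15 — are resolved); releases res-4 and res-19


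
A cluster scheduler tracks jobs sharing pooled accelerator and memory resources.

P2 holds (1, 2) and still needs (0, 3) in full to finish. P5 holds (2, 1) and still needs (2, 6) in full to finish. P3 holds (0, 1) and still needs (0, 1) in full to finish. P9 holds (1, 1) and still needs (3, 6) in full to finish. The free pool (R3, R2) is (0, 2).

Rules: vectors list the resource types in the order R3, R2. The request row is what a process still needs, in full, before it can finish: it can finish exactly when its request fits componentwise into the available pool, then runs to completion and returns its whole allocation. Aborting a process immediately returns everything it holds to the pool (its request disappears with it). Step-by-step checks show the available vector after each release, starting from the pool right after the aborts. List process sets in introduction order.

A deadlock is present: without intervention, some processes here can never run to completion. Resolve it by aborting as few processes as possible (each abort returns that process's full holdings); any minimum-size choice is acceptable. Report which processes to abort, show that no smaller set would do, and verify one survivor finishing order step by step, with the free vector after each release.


Minimum abort set: P5.
Key observation: the deadlocked P9 becomes finishable only because P5 released (2, 1); it completes at step 3 below.
Minimality: the empty abort set fails — the state is deadlocked as it stands.
The survivors complete as P2, P3, P9. Verifying each step (starting from the post-abort pool):
  pool = (2, 3)
  P2 needs (0, 3) <= (2, 3) -> finishes; pool += (1, 2) = (3, 5)
  P3 needs (0, 1) <= (3, 5) -> finishes; pool += (0, 1) = (3, 6)
  P9 needs (3, 6) <= (3, 6) -> finishes; pool += (1, 1) = (4, 7)


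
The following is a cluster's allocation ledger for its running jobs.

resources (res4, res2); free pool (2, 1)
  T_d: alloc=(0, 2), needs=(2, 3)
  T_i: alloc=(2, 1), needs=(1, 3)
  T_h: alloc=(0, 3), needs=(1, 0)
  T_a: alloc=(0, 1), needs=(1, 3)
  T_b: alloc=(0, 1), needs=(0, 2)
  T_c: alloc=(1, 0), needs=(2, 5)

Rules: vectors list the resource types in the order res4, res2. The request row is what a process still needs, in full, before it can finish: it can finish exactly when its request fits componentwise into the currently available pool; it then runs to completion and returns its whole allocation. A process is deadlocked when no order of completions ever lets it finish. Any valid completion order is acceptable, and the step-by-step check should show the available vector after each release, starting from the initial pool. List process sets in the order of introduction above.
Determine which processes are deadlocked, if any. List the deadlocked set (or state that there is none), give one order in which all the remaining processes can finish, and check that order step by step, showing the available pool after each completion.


The deadlocked set is empty.
Key observation: T_h fits the free pool immediately, and its release cascades until everyone finishes.
A valid finishing order for the others: T_h, T_i, T_a, T_d, T_b, T_c. Walking it through:
  pool = (2, 1)
  run T_h (needs (1, 0), free (2, 1)); after release of (0, 3) the pool is (2, 4)
  run T_i (needs (1, 3), free (2, 4)); after release of (2, 1) the pool is (4, 5)
  run T_a (needs (1, 3), free (4, 5)); after release of (0, 1) the pool is (4, 6)
  run T_d (needs (2, 3), free (4, 6)); after release of (0, 2) the pool is (4, 8)
  run T_b (needs (0, 2), free (4, 8)); after release of (0, 1) the pool is (4, 9)
  run T_c (needs (2, 5), free (4, 9)); after release of (1, 0) the pool is (5, 9)


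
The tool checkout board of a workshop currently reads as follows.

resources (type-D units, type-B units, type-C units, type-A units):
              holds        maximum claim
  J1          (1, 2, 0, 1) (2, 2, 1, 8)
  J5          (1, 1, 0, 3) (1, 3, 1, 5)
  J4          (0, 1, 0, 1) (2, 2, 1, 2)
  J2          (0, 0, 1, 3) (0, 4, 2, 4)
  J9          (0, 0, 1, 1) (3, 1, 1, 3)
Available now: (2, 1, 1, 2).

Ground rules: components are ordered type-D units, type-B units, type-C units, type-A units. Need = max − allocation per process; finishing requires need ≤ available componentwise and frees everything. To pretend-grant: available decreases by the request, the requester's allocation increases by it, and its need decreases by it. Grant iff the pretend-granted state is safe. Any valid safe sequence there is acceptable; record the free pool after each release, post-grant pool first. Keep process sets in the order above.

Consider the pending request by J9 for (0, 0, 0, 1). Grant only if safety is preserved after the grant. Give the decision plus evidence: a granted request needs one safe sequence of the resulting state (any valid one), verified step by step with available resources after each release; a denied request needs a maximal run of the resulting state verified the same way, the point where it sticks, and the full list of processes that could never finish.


GRANT. The post-grant state is safe; one safe sequence: J4, J5, J9, J1, J2.
Key observation: post-grant, (2, 1, 1, 1) remains, and an order beginning with J4 completes everyone.
Step-by-step check of the post-grant state:
  pool = (2, 1, 1, 1)
  J4 needs (2, 1, 1, 1) <= (2, 1, 1, 1) -> finishes; pool += (0, 1, 0, 1) = (2, 2, 1, 2)
  J5 needs (0, 2, 1, 2) <= (2, 2, 1, 2) -> finishes; pool += (1, 1, 0, 3) = (3, 3, 1, 5)
  J9 needs (3, 1, 0, 1) <= (3, 3, 1, 5) -> finishes; pool += (0, 0, 1, 2) = (3, 3, 2, 7)
  J1 needs (1, 0, 1, 7) <= (3, 3, 2, 7) -> finishes; pool += (1, 2, 0, 1) = (4, 5, 2, 8)
  J2 needs (0, 4, 1, 1) <= (4, 5, 2, 8) -> finishes; pool += (0, 0, 1, 3) = (4, 5, 3, 11)


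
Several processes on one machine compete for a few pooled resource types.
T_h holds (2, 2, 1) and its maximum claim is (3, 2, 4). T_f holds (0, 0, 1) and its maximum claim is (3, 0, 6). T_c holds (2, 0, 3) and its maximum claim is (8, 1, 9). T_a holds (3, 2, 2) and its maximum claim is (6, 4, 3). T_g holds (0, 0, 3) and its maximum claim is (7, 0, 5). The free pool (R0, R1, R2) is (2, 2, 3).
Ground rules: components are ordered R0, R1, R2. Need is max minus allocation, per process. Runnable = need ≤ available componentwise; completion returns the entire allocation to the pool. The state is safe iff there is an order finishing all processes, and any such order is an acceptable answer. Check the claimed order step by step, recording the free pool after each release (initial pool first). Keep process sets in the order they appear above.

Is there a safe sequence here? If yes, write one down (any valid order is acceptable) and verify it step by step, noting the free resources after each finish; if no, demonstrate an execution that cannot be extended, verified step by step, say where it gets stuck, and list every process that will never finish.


SAFE, for example via the order T_h, T_a, T_f, T_g, T_c.
Key observation: the order's first zero-slack moment is T_h ((1, 0, 3) needed, (2, 2, 3) free — a requested resource with nothing to spare).
Step-by-step check:
  pool = (2, 2, 3)
  T_h needs (1, 0, 3) <= (2, 2, 3) -> finishes; pool += (2, 2, 1) = (4, 4, 4)
  T_a needs (3, 2, 1) <= (4, 4, 4) -> finishes; pool += (3, 2, 2) = (7, 6, 6)
  T_f needs (3, 0, 5) <= (7, 6, 6) -> finishes; pool += (0, 0, 1) = (7, 6, 7)
  T_g needs (7, 0, 2) <= (7, 6, 7) -> finishes; pool += (0, 0, 3) = (7, 6, 10)
  T_c needs (6, 1, 6) <= (7, 6, 10) -> finishes; pool += (2, 0, 3) = (9, 6, 13)


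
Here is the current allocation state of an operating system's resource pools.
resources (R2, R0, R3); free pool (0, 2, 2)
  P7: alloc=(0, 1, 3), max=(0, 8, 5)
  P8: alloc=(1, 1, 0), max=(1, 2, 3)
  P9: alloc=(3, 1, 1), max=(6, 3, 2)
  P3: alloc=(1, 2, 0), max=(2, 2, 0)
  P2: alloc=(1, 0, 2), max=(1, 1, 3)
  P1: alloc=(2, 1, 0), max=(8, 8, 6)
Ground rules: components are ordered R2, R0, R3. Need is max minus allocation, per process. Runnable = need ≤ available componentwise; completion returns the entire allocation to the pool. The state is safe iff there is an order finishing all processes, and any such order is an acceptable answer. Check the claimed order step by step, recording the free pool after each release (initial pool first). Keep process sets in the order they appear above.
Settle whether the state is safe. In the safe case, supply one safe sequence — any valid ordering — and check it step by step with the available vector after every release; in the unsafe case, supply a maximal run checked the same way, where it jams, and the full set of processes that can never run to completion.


UNSAFE — no complete ordering exists.
Key observation: no order helps: past P2, P8, P3, P9, the free pool tops out at (6, 6, 5), below what each blocked process needs in R0.
Going as far as possible: P2, P8, P3, P9; after that, nothing fits. Verifying each step:
  pool = (0, 2, 2)
  P2 needs (0, 1, 1) <= (0, 2, 2) -> finishes; pool += (1, 0, 2) = (1, 2, 4)
  P8 needs (0, 1, 3) <= (1, 2, 4) -> finishes; pool += (1, 1, 0) = (2, 3, 4)
  P3 needs (1, 0, 0) <= (2, 3, 4) -> finishes; pool += (1, 2, 0) = (3, 5, 4)
  P9 needs (3, 2, 1) <= (3, 5, 4) -> finishes; pool += (3, 1, 1) = (6, 6, 5)
  P7 still needs (0, 7, 2) but only (6, 6, 5) is free — short on R0
  P1 still needs (6, 7, 6) but only (6, 6, 5) is free — short on R0 and R3
Never able to finish: P7 and P1.


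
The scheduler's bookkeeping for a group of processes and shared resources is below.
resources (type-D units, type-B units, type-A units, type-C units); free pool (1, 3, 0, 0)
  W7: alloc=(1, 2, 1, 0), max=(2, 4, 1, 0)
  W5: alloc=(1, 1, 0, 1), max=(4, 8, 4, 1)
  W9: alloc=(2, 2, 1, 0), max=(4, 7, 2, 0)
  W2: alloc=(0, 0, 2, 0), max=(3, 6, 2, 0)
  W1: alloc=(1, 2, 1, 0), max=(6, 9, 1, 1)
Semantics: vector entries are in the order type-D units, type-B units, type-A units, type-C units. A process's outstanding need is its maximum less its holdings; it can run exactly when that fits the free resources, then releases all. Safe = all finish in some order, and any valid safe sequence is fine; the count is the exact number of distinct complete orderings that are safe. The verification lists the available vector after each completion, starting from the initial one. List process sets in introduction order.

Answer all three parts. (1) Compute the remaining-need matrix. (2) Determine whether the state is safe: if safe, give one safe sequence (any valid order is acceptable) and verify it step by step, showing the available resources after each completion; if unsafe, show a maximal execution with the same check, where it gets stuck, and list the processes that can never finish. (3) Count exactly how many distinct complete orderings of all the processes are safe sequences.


(1) Need matrix, components ordered type-D units, type-B units, type-A units, type-C units:
  W7: (1, 2, 0, 0)
  W5: (3, 7, 4, 0)
  W9: (2, 5, 1, 0)
  W2: (3, 6, 0, 0)
  W1: (5, 7, 0, 1)
(2) SAFE — a valid safe sequence is W7, W9, W2, W5, W1.
Key observation: the first exact fit in this order is W7 — it needs (1, 2, 0, 0) with (1, 3, 0, 0) free, meeting a requested resource to the last unit.
Step-by-step check:
  pool = (1, 3, 0, 0)
  W7: need (1, 2, 0, 0) fits (1, 3, 0, 0); releases (1, 2, 1, 0), pool now (2, 5, 1, 0)
  W9: need (2, 5, 1, 0) fits (2, 5, 1, 0); releases (2, 2, 1, 0), pool now (4, 7, 2, 0)
  W2: need (3, 6, 0, 0) fits (4, 7, 2, 0); releases (0, 0, 2, 0), pool now (4, 7, 4, 0)
  W5: need (3, 7, 4, 0) fits (4, 7, 4, 0); releases (1, 1, 0, 1), pool now (5, 8, 4, 1)
  W1: need (5, 7, 0, 1) fits (5, 8, 4, 1); releases (1, 2, 1, 0), pool now (6, 10, 5, 1)
(3) Exactly 1 of the possible complete orderings is a safe sequence.


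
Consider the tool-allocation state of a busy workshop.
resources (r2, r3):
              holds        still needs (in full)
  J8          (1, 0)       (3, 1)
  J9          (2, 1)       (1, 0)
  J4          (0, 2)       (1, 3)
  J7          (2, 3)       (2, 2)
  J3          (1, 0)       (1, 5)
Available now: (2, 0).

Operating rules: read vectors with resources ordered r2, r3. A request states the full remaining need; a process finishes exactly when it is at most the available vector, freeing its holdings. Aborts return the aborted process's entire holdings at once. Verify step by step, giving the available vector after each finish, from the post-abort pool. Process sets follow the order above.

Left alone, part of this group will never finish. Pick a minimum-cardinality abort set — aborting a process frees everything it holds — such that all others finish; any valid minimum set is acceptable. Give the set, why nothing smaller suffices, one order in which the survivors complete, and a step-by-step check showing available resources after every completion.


Abort J7.
Key observation: the returned (2, 3) from J7 is what brings J4 — unrunnable before, under any order — into play at step 3.
Minimality: the empty abort set fails — the state is deadlocked as it stands.
The survivors complete as J8, J9, J4, J3. Step-by-step check (starting from the post-abort pool):
  pool = (4, 3)
  run J8 (needs (3, 1), free (4, 3)); after release of (1, 0) the pool is (5, 3)
  run J9 (needs (1, 0), free (5, 3)); after release of (2, 1) the pool is (7, 4)
  run J4 (needs (1, 3), free (7, 4)); after release of (0, 2) the pool is (7, 6)
  run J3 (needs (1, 5), free (7, 6)); after release of (1, 0) the pool is (8, 6)


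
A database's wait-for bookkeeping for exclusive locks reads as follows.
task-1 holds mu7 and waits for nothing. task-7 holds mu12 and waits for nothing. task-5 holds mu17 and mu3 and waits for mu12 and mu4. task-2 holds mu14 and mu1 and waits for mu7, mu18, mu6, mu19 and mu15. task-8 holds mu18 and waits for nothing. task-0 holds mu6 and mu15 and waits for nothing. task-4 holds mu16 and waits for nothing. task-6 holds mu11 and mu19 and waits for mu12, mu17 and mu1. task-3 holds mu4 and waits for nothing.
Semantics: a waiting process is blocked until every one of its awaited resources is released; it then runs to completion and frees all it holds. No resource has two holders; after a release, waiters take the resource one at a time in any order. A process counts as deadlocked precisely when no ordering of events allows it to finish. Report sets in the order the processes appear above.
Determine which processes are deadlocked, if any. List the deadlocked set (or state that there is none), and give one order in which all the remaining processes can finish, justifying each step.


Deadlocked: task-2 and task-6.
Key observation: task-2 -> task-6 -> task-2 is a circular wait — nothing in it can go first; no other process is dragged down with it.
A valid finishing order for the others: task-0, task-7, task-1, task-3, task-4, task-5, task-8.
Step-by-step check:
  run task-0 (it waits on nothing); releases mu6 and mu15
  run task-7 (it waits on nothing); releases mu12
  run task-1 (it waits on nothing); releases mu7
  run task-3 (it waits on nothing); releases mu4
  run task-4 (it waits on nothing); releases mu16
  run task-5 (all its waits — mu12 and mu4 — are resolved); releases mu17 and mu3
  run task-8 (it waits on nothing); releases mu18


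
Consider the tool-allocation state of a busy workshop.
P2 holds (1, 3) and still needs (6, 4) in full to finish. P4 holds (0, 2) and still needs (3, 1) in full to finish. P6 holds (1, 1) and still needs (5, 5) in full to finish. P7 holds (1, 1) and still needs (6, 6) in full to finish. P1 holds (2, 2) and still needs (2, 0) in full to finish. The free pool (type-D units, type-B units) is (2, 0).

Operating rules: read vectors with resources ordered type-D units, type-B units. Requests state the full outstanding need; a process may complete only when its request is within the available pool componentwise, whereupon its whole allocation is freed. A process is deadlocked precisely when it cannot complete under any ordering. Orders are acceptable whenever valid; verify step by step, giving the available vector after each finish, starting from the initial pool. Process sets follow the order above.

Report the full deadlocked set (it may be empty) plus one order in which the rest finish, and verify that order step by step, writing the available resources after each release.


Deadlocked: P2, P6 and P7.
Key observation: type-D units is the bottleneck — with P1, P4 done the pool holds (4, 4), short of every remaining need.
One completion order for the rest: P1, P4. Verifying each step:
  pool = (2, 0)
  P1: need (2, 0) fits (2, 0); releases (2, 2), pool now (4, 2)
  P4: need (3, 1) fits (4, 2); releases (0, 2), pool now (4, 4)
The stuck group stays short no matter what:
  blocked: P2 wants (6, 4), pool (4, 4) — not enough type-D units
  blocked: P6 wants (5, 5), pool (4, 4) — not enough type-D units and type-B units
  blocked: P7 wants (6, 6), pool (4, 4) — not enough type-D units and type-B units


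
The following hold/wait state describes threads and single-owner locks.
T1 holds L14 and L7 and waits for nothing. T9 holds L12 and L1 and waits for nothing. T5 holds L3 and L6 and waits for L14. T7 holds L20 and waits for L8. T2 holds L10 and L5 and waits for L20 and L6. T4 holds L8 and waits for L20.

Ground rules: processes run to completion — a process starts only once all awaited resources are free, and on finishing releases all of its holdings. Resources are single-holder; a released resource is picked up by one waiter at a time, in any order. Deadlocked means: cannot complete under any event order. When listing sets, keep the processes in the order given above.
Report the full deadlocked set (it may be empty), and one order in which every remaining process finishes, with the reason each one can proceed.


Deadlocked: T7, T2 and T4.
Key observation: the knot is the closed ring of waits T7 -> T4 -> T7; T2 waits into the deadlock from upstream.
A valid finishing order for the others: T1, T5, T9.
Verifying each step:
  T1: no waits; runs immediately, freeing L14 and L7
  T5 waits on L14 — all released -> runs and releases L3 and L6
  T9: no waits; runs immediately, freeing L12 and L1


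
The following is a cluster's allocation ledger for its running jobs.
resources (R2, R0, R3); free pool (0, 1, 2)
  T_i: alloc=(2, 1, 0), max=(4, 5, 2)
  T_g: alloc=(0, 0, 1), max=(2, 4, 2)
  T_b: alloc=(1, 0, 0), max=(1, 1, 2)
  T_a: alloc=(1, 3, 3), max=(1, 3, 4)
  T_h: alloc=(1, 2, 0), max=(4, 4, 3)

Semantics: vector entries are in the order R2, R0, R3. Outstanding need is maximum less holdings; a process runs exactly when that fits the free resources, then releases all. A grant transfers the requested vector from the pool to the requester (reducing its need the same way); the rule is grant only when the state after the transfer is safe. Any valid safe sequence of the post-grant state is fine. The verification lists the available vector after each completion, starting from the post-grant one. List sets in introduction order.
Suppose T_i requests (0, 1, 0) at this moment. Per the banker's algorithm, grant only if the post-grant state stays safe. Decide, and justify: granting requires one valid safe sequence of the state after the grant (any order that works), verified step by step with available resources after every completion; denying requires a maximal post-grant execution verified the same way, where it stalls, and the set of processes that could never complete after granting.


GRANT. The post-grant state is safe; one safe sequence: T_a, T_b, T_i, T_g, T_h.
Key observation: the transfer keeps a workable pool ((0, 0, 2)); T_a starts the safe sequence.
Verifying the post-grant state step by step:
  pool = (0, 0, 2)
  run T_a (needs (0, 0, 1), free (0, 0, 2)); after release of (1, 3, 3) the pool is (1, 3, 5)
  run T_b (needs (0, 1, 2), free (1, 3, 5)); after release of (1, 0, 0) the pool is (2, 3, 5)
  run T_i (needs (2, 3, 2), free (2, 3, 5)); after release of (2, 2, 0) the pool is (4, 5, 5)
  run T_g (needs (2, 4, 1), free (4, 5, 5)); after release of (0, 0, 1) the pool is (4, 5, 6)
  run T_h (needs (3, 2, 3), free (4, 5, 6)); after release of (1, 2, 0) the pool is (5, 7, 6)


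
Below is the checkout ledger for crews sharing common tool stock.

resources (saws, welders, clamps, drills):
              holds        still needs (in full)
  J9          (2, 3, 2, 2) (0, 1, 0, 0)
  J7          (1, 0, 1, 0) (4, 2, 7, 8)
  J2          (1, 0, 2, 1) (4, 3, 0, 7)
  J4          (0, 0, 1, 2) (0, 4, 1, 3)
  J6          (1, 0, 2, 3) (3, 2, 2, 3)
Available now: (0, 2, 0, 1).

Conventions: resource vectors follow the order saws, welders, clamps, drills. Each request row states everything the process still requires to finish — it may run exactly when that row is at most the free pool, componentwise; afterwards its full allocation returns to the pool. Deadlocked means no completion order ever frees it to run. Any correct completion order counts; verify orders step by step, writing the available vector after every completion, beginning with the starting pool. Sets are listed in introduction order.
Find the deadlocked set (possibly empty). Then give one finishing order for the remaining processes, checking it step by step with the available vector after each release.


Deadlocked: J7, J2 and J6.
Key observation: the pool after J9, J4 is (2, 5, 3, 5); every surviving request exceeds it in saws, so progress ends there.
The rest can finish in the order J9, J4. Verifying each step:
  pool = (0, 2, 0, 1)
  run J9 (needs (0, 1, 0, 0), free (0, 2, 0, 1)); after release of (2, 3, 2, 2) the pool is (2, 5, 2, 3)
  run J4 (needs (0, 4, 1, 3), free (2, 5, 2, 3)); after release of (0, 0, 1, 2) the pool is (2, 5, 3, 5)
The stuck group stays short no matter what:
  J7 cannot run: need (4, 2, 7, 8) vs free (2, 5, 3, 5) (insufficient saws, clamps and drills)
  J2 cannot run: need (4, 3, 0, 7) vs free (2, 5, 3, 5) (insufficient saws and drills)
  J6 cannot run: need (3, 2, 2, 3) vs free (2, 5, 3, 5) (insufficient saws)


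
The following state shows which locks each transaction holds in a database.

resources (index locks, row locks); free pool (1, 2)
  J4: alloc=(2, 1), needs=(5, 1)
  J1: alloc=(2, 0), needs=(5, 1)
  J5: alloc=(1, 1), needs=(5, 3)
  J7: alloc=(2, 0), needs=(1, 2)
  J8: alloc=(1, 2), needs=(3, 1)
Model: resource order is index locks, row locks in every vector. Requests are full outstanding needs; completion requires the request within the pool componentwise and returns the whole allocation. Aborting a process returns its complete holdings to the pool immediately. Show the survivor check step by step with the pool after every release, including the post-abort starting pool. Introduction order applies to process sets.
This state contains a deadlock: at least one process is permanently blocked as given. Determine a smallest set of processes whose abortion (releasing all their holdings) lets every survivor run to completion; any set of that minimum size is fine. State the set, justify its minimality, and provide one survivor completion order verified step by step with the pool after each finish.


The answer: abort J5.
Key observation: before aborting J5, J1 was permanently blocked — no order could ever run it; afterwards it completes at step 3.
No smaller set exists: with zero aborts the deadlock remains.
One survivor order: J7, J8, J1, J4. Step-by-step check (post-abort pool first):
  pool = (2, 3)
  J7 needs (1, 2) <= (2, 3) -> finishes; pool += (2, 0) = (4, 3)
  J8 needs (3, 1) <= (4, 3) -> finishes; pool += (1, 2) = (5, 5)
  J1 needs (5, 1) <= (5, 5) -> finishes; pool += (2, 0) = (7, 5)
  J4 needs (5, 1) <= (7, 5) -> finishes; pool += (2, 1) = (9, 6)


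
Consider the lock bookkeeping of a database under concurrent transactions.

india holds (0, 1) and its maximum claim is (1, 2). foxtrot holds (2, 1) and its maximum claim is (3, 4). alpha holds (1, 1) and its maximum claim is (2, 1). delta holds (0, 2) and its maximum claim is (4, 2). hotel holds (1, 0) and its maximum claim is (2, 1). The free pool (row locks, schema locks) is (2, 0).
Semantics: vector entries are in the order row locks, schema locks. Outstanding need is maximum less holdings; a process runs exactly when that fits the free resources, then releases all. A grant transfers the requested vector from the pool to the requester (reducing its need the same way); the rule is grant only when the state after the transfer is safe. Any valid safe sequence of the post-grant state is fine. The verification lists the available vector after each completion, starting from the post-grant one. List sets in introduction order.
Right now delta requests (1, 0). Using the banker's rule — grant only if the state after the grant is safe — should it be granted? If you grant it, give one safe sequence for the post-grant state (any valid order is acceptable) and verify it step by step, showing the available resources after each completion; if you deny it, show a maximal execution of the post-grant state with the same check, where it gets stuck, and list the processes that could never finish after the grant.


GRANT: granting preserves safety; a valid post-grant sequence is alpha, hotel, delta, foxtrot, india.
Key observation: even at the reduced pool (1, 0), alpha fits immediately, so safety survives the grant.
Verifying the post-grant state step by step:
  pool = (1, 0)
  alpha needs (1, 0) <= (1, 0) -> finishes; pool += (1, 1) = (2, 1)
  hotel needs (1, 1) <= (2, 1) -> finishes; pool += (1, 0) = (3, 1)
  delta needs (3, 0) <= (3, 1) -> finishes; pool += (1, 2) = (4, 3)
  foxtrot needs (1, 3) <= (4, 3) -> finishes; pool += (2, 1) = (6, 4)
  india needs (1, 1) <= (6, 4) -> finishes; pool += (0, 1) = (6, 5)


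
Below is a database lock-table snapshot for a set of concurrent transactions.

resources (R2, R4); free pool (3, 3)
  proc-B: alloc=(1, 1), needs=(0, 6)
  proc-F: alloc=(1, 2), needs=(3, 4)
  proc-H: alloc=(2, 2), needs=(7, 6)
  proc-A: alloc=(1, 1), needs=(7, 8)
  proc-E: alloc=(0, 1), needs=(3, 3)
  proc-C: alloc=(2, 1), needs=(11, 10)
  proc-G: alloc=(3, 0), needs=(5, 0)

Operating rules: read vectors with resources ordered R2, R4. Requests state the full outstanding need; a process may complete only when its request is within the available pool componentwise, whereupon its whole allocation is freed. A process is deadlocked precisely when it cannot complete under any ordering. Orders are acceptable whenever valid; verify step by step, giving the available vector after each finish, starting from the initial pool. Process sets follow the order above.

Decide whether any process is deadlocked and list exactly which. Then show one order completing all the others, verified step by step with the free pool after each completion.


Nothing here is deadlocked.
Key observation: proc-E leads a chain of completions in which each release enables another process.
The rest can finish in the order proc-E, proc-F, proc-B, proc-G, proc-H, proc-A, proc-C. Verifying each step:
  pool = (3, 3)
  run proc-E (needs (3, 3), free (3, 3)); after release of (0, 1) the pool is (3, 4)
  run proc-F (needs (3, 4), free (3, 4)); after release of (1, 2) the pool is (4, 6)
  run proc-B (needs (0, 6), free (4, 6)); after release of (1, 1) the pool is (5, 7)
  run proc-G (needs (5, 0), free (5, 7)); after release of (3, 0) the pool is (8, 7)
  run proc-H (needs (7, 6), free (8, 7)); after release of (2, 2) the pool is (10, 9)
  run proc-A (needs (7, 8), free (10, 9)); after release of (1, 1) the pool is (11, 10)
  run proc-C (needs (11, 10), free (11, 10)); after release of (2, 1) the pool is (13, 11)


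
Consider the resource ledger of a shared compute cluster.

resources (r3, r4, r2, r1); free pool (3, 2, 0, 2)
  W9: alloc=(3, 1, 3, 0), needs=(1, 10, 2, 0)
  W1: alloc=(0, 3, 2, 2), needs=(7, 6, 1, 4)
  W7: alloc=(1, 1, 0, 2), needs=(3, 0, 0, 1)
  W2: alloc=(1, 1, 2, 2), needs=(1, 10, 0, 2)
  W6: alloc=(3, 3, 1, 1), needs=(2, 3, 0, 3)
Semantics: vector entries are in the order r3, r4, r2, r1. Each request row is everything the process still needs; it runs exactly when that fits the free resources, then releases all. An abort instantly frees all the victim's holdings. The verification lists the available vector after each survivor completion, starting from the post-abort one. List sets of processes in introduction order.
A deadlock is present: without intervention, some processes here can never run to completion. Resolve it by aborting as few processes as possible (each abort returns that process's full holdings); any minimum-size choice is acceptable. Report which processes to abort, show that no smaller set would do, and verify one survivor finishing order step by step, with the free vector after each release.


The answer: abort W2.
Key observation: W9 was stuck for good until W2 gave back (1, 1, 2, 2); in the order shown it finishes at step 4.
No smaller set exists: with zero aborts the deadlock remains.
One survivor order: W6, W7, W1, W9. Walking it through (post-abort pool first):
  pool = (4, 3, 2, 4)
  run W6 (needs (2, 3, 0, 3), free (4, 3, 2, 4)); after release of (3, 3, 1, 1) the pool is (7, 6, 3, 5)
  run W7 (needs (3, 0, 0, 1), free (7, 6, 3, 5)); after release of (1, 1, 0, 2) the pool is (8, 7, 3, 7)
  run W1 (needs (7, 6, 1, 4), free (8, 7, 3, 7)); after release of (0, 3, 2, 2) the pool is (8, 10, 5, 9)
  run W9 (needs (1, 10, 2, 0), free (8, 10, 5, 9)); after release of (3, 1, 3, 0) the pool is (11, 11, 8, 9)


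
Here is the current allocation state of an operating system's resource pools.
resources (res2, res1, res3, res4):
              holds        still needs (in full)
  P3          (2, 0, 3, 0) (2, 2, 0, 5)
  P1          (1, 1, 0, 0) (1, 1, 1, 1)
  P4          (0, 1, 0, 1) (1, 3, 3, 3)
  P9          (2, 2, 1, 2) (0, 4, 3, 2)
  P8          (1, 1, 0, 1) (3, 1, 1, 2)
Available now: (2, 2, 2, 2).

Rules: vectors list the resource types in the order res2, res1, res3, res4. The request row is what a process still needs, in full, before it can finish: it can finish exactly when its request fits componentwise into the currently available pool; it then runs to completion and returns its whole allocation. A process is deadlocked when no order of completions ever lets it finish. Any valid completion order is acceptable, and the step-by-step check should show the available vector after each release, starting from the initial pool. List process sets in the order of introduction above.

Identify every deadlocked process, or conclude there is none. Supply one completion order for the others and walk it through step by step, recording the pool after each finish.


Deadlocked: P3, P4 and P9.
Key observation: after P1, P8 the pool peaks at (4, 4, 2, 3), and each blocked process is short somewhere: P3 on res4; P4 on res3; P9 on res3.
The rest can finish in the order P1, P8. Check, step by step:
  pool = (2, 2, 2, 2)
  run P1 (needs (1, 1, 1, 1), free (2, 2, 2, 2)); after release of (1, 1, 0, 0) the pool is (3, 3, 2, 2)
  run P8 (needs (3, 1, 1, 2), free (3, 3, 2, 2)); after release of (1, 1, 0, 1) the pool is (4, 4, 2, 3)
The stuck group stays short no matter what:
  blocked: P3 wants (2, 2, 0, 5), pool (4, 4, 2, 3) — not enough res4
  blocked: P4 wants (1, 3, 3, 3), pool (4, 4, 2, 3) — not enough res3
  blocked: P9 wants (0, 4, 3, 2), pool (4, 4, 2, 3) — not enough res3
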